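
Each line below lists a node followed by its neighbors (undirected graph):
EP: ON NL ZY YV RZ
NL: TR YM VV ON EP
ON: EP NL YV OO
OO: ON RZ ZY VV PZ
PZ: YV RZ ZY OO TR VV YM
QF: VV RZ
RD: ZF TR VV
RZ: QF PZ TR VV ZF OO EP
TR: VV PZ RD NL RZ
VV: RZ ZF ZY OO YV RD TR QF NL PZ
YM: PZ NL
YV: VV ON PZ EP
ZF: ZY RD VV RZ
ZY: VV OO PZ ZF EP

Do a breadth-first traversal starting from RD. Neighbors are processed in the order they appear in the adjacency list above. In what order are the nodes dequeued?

Visit RD; enqueue ZF, TR, VV → queue [ZF, TR, VV]
Visit ZF; enqueue ZY, RZ → queue [TR, VV, ZY, RZ]
Visit TR; enqueue PZ, NL → queue [VV, ZY, RZ, PZ, NL]
Visit VV; enqueue OO, YV, QF → queue [ZY, RZ, PZ, NL, OO, YV, QF]
Visit ZY; enqueue EP → queue [RZ, PZ, NL, OO, YV, QF, EP]
Visit RZ → queue [PZ, NL, OO, YV, QF, EP]
Visit PZ; enqueue YM → queue [NL, OO, YV, QF, EP, YM]
Visit NL; enqueue ON → queue [OO, YV, QF, EP, YM, ON]
Visit OO → queue [YV, QF, EP, YM, ON]
Visit YV → queue [QF, EP, YM, ON]
Visit QF → queue [EP, YM, ON]
Visit EP → queue [YM, ON]
Visit YM → queue [ON]
Visit ON → queue []

RD → ZF → TR → VV → ZY → RZ → PZ → NL → OO → YV → QF → EP → YM → ON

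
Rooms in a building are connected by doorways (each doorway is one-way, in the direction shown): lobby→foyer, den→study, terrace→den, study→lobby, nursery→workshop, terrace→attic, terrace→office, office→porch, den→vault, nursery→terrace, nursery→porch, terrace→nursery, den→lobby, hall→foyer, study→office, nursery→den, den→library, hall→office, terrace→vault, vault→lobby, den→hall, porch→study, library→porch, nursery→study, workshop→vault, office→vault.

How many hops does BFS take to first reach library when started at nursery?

Level 0: nursery
Level 1: den, porch, study, terrace, workshop
Level 2: attic, hall, library, lobby, office, vault
Level 3: foyer
library first appears at level 2.

2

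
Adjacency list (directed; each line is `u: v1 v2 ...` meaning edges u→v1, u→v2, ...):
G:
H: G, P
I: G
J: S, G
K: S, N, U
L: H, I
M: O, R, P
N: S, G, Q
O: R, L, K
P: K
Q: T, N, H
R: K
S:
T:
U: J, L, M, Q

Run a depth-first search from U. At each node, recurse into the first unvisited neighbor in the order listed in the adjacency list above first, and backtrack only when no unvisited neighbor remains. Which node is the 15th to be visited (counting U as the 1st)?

R

Visit U
U → J
J → S
J → G
U → L
L → H
H → P
P → K
K → N
N → Q
Q → T
L → I
U → M
M → O
O → R

Visit order: U, J, S, G, L, H, P, K, N, Q, T, I, M, O, R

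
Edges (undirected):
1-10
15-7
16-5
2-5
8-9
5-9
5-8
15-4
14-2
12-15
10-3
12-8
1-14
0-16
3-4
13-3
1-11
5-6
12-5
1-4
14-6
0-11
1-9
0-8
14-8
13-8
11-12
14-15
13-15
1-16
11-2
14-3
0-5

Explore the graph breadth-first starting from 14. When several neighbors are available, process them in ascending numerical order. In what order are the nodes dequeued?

14 -> 1 -> 2 -> 3 -> 6 -> 8 -> 15 -> 4 -> 9 -> 10 -> 11 -> 16 -> 5 -> 13 -> 0 -> 12 -> 7

Visit 14; enqueue 1, 2, 3, 6, 8, 15 → queue [1, 2, 3, 6, 8, 15]
Visit 1; enqueue 4, 9, 10, 11, 16 → queue [2, 3, 6, 8, 15, 4, 9, 10, 11, 16]
Visit 2; enqueue 5 → queue [3, 6, 8, 15, 4, 9, 10, 11, 16, 5]
Visit 3; enqueue 13 → queue [6, 8, 15, 4, 9, 10, 11, 16, 5, 13]
Visit 6 → queue [8, 15, 4, 9, 10, 11, 16, 5, 13]
Visit 8; enqueue 0, 12 → queue [15, 4, 9, 10, 11, 16, 5, 13, 0, 12]
Visit 15; enqueue 7 → queue [4, 9, 10, 11, 16, 5, 13, 0, 12, 7]
Visit 4 → queue [9, 10, 11, 16, 5, 13, 0, 12, 7]
Visit 9 → queue [10, 11, 16, 5, 13, 0, 12, 7]
Visit 10 → queue [11, 16, 5, 13, 0, 12, 7]
Visit 11 → queue [16, 5, 13, 0, 12, 7]
Visit 16 → queue [5, 13, 0, 12, 7]
Visit 5 → queue [13, 0, 12, 7]
Visit 13 → queue [0, 12, 7]
Visit 0 → queue [12, 7]
Visit 12 → queue [7]
Visit 7 → queue []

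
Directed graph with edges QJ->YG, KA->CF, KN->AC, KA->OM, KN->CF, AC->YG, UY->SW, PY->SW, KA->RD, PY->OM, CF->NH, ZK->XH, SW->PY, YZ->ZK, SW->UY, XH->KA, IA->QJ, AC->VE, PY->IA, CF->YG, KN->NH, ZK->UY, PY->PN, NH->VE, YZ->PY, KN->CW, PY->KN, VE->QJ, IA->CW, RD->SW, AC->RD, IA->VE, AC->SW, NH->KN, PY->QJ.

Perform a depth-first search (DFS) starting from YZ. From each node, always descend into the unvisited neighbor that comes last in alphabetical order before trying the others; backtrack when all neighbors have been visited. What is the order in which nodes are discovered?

YZ → ZK → XH → KA → RD → SW → UY → PY → QJ → YG → PN → OM → KN → NH → VE → CW → CF → AC → IA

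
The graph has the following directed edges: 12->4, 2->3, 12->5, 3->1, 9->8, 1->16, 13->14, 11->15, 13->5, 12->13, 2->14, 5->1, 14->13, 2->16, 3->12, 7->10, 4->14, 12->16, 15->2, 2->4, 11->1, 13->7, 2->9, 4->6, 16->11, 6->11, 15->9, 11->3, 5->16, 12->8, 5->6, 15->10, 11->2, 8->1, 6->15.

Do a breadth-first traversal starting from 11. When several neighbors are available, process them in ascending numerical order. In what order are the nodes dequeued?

Visit 11; enqueue 1, 2, 3, 15 → queue [1, 2, 3, 15]
Visit 1; enqueue 16 → queue [2, 3, 15, 16]
Visit 2; enqueue 4, 9, 14 → queue [3, 15, 16, 4, 9, 14]
Visit 3; enqueue 12 → queue [15, 16, 4, 9, 14, 12]
Visit 15; enqueue 10 → queue [16, 4, 9, 14, 12, 10]
Visit 16 → queue [4, 9, 14, 12, 10]
Visit 4; enqueue 6 → queue [9, 14, 12, 10, 6]
Visit 9; enqueue 8 → queue [14, 12, 10, 6, 8]
Visit 14; enqueue 13 → queue [12, 10, 6, 8, 13]
Visit 12; enqueue 5 → queue [10, 6, 8, 13, 5]
Visit 10 → queue [6, 8, 13, 5]
Visit 6 → queue [8, 13, 5]
Visit 8 → queue [13, 5]
Visit 13; enqueue 7 → queue [5, 7]
Visit 5 → queue [7]
Visit 7 → queue []

11, 1, 2, 3, 15, 16, 4, 9, 14, 12, 10, 6, 8, 13, 5, 7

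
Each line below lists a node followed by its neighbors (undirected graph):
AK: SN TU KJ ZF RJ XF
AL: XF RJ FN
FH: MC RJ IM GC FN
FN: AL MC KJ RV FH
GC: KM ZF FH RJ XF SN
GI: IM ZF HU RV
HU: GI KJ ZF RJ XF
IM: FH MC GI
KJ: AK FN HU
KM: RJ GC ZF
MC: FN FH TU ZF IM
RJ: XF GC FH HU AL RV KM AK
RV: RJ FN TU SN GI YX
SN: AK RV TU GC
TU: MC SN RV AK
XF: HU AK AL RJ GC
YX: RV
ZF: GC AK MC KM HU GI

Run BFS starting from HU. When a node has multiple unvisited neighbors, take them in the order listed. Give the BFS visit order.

HU, GI, KJ, ZF, RJ, XF, IM, RV, AK, FN, GC, MC, KM, FH, AL, TU, SN, YX

Visit HU; enqueue GI, KJ, ZF, RJ, XF → queue [GI, KJ, ZF, RJ, XF]
Visit GI; enqueue IM, RV → queue [KJ, ZF, RJ, XF, IM, RV]
Visit KJ; enqueue AK, FN → queue [ZF, RJ, XF, IM, RV, AK, FN]
Visit ZF; enqueue GC, MC, KM → queue [RJ, XF, IM, RV, AK, FN, GC, MC, KM]
Visit RJ; enqueue FH, AL → queue [XF, IM, RV, AK, FN, GC, MC, KM, FH, AL]
Visit XF → queue [IM, RV, AK, FN, GC, MC, KM, FH, AL]
Visit IM → queue [RV, AK, FN, GC, MC, KM, FH, AL]
Visit RV; enqueue TU, SN, YX → queue [AK, FN, GC, MC, KM, FH, AL, TU, SN, YX]
Visit AK → queue [FN, GC, MC, KM, FH, AL, TU, SN, YX]
Visit FN → queue [GC, MC, KM, FH, AL, TU, SN, YX]
Visit GC → queue [MC, KM, FH, AL, TU, SN, YX]
Visit MC → queue [KM, FH, AL, TU, SN, YX]
Visit KM → queue [FH, AL, TU, SN, YX]
Visit FH → queue [AL, TU, SN, YX]
Visit AL → queue [TU, SN, YX]
Visit TU → queue [SN, YX]
Visit SN → queue [YX]
Visit YX → queue []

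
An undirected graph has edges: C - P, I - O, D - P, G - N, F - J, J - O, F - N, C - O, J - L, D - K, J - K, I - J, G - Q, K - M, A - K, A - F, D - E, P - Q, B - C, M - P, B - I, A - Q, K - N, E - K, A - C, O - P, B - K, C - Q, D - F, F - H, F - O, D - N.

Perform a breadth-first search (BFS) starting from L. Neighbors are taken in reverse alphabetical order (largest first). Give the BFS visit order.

L -> J -> O -> K -> I -> F -> P -> C -> N -> M -> E -> D -> B -> A -> H -> Q -> G

Visit L; enqueue J → queue [J]
Visit J; enqueue O, K, I, F → queue [O, K, I, F]
Visit O; enqueue P, C → queue [K, I, F, P, C]
Visit K; enqueue N, M, E, D, B, A → queue [I, F, P, C, N, M, E, D, B, A]
Visit I → queue [F, P, C, N, M, E, D, B, A]
Visit F; enqueue H → queue [P, C, N, M, E, D, B, A, H]
Visit P; enqueue Q → queue [C, N, M, E, D, B, A, H, Q]
Visit C → queue [N, M, E, D, B, A, H, Q]
Visit N; enqueue G → queue [M, E, D, B, A, H, Q, G]
Visit M → queue [E, D, B, A, H, Q, G]
Visit E → queue [D, B, A, H, Q, G]
Visit D → queue [B, A, H, Q, G]
Visit B → queue [A, H, Q, G]
Visit A → queue [H, Q, G]
Visit H → queue [Q, G]
Visit Q → queue [G]
Visit G → queue []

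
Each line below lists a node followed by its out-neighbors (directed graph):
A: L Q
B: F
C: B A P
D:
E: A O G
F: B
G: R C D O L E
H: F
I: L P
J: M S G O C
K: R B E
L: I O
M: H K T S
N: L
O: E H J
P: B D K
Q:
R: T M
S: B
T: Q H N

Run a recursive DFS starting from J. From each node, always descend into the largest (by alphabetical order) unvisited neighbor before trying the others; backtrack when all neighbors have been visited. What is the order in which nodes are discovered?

Visit J
J → S
S → B
B → F
J → O
O → H
O → E
E → G
G → R
R → T
T → Q
T → N
N → L
L → I
I → P
P → K
P → D
R → M
G → C
C → A

J, S, B, F, O, H, E, G, R, T, Q, N, L, I, P, K, D, M, C, A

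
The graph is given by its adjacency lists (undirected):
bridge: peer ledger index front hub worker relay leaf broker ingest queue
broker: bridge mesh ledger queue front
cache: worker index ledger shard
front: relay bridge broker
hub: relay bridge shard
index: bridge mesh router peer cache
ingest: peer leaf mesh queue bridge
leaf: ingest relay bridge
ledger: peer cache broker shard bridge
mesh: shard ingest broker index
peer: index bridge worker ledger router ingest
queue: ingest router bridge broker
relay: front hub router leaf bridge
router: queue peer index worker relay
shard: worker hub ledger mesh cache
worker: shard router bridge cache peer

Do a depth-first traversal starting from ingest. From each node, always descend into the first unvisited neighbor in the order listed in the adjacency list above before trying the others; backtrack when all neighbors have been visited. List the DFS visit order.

Visit ingest
ingest → peer
peer → index
index → bridge
bridge → ledger
ledger → cache
cache → worker
worker → shard
shard → hub
hub → relay
relay → front
front → broker
broker → mesh
broker → queue
queue → router
relay → leaf

ingest, peer, index, bridge, ledger, cache, worker, shard, hub, relay, front, broker, mesh, queue, router, leaf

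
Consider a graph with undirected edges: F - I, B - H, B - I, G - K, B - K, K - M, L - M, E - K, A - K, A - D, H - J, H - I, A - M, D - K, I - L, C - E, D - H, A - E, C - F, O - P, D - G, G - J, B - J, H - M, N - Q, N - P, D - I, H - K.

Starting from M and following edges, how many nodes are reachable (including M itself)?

13

BFS from M visits: M, L, K, H, A, I, G, E, D, B, J, F, C
Reachable nodes: 13 of 17 total.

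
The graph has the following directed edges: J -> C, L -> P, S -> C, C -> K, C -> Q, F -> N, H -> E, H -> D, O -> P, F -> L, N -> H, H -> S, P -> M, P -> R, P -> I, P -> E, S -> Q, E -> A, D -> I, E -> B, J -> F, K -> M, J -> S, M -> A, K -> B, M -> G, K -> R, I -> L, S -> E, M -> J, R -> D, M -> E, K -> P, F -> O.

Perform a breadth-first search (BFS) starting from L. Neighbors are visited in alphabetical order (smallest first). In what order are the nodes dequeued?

L -> P -> E -> I -> M -> R -> A -> B -> G -> J -> D -> C -> F -> S -> K -> Q -> N -> O -> H

Visit L; enqueue P → queue [P]
Visit P; enqueue E, I, M, R → queue [E, I, M, R]
Visit E; enqueue A, B → queue [I, M, R, A, B]
Visit I → queue [M, R, A, B]
Visit M; enqueue G, J → queue [R, A, B, G, J]
Visit R; enqueue D → queue [A, B, G, J, D]
Visit A → queue [B, G, J, D]
Visit B → queue [G, J, D]
Visit G → queue [J, D]
Visit J; enqueue C, F, S → queue [D, C, F, S]
Visit D → queue [C, F, S]
Visit C; enqueue K, Q → queue [F, S, K, Q]
Visit F; enqueue N, O → queue [S, K, Q, N, O]
Visit S → queue [K, Q, N, O]
Visit K → queue [Q, N, O]
Visit Q → queue [N, O]
Visit N; enqueue H → queue [O, H]
Visit O → queue [H]
Visit H → queue []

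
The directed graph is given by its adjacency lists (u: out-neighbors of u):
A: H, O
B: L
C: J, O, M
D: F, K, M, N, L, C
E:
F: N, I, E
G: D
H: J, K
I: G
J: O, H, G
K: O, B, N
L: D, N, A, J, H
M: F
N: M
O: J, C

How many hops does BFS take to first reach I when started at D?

Level 0: D
Level 1: C, F, K, L, M, N
Level 2: A, B, E, H, I, J, O
Level 3: G
I first appears at level 2.

2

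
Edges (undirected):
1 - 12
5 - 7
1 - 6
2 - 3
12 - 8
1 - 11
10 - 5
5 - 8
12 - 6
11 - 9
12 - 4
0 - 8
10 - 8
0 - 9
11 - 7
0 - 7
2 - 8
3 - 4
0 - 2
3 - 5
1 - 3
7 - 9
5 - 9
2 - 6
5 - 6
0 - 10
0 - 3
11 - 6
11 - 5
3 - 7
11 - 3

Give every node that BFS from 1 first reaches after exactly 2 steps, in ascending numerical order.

0, 2, 4, 5, 7, 8, 9

Level 0: 1
Level 1: 3, 6, 11, 12
Level 2: 0, 2, 4, 5, 7, 8, 9
Level 3: 10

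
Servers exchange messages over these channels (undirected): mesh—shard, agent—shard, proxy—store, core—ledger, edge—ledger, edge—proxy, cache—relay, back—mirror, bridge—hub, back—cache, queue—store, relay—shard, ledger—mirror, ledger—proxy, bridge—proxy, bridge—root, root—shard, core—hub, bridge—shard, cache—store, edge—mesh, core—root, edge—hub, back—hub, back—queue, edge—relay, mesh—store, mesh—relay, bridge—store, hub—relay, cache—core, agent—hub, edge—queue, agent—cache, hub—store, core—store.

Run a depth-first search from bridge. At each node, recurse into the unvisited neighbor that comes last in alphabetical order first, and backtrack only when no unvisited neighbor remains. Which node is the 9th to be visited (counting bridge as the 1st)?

ledger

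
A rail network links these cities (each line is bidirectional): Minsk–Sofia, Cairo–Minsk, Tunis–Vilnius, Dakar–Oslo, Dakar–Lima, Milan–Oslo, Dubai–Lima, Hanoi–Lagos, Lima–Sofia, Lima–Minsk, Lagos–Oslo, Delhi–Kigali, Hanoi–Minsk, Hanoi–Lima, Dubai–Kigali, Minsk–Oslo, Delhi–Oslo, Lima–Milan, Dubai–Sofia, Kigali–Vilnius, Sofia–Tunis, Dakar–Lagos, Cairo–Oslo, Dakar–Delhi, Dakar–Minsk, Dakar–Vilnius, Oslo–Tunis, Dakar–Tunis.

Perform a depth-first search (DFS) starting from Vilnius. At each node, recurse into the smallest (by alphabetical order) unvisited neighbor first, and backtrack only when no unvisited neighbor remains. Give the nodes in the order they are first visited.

Visit Vilnius
Vilnius → Dakar
Dakar → Delhi
Delhi → Kigali
Kigali → Dubai
Dubai → Lima
Lima → Hanoi
Hanoi → Lagos
Lagos → Oslo
Oslo → Cairo
Cairo → Minsk
Minsk → Sofia
Sofia → Tunis
Oslo → Milan

Vilnius, Dakar, Delhi, Kigali, Dubai, Lima, Hanoi, Lagos, Oslo, Cairo, Minsk, Sofia, Tunis, Milan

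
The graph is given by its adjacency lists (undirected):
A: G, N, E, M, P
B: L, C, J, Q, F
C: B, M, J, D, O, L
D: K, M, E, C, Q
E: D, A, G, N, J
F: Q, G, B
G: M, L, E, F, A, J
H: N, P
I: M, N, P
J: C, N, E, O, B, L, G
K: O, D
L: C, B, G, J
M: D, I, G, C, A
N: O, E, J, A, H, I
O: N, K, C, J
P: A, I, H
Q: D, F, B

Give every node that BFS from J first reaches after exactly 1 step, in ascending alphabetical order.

Level 0: J
Level 1: B, C, E, G, L, N, O
Level 2: A, D, F, H, I, K, M, Q
Level 3: P

B, C, E, G, L, N, O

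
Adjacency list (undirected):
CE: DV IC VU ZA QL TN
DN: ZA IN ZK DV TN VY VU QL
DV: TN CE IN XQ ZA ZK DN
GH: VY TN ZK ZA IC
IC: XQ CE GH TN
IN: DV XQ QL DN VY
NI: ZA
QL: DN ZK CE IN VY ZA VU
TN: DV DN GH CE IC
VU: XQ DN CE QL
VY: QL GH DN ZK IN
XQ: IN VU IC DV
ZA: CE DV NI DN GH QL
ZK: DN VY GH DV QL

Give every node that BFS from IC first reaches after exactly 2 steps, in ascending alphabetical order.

DN, DV, IN, QL, VU, VY, ZA, ZK

Level 0: IC
Level 1: CE, GH, TN, XQ
Level 2: DN, DV, IN, QL, VU, VY, ZA, ZK
Level 3: NI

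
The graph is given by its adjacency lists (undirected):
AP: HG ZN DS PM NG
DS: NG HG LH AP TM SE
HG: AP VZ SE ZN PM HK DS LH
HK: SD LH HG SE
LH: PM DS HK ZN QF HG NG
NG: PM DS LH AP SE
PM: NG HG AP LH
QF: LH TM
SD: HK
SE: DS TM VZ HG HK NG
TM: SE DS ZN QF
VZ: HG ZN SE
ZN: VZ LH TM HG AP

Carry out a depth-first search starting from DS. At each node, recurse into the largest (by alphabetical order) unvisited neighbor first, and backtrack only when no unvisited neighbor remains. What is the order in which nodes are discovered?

Visit DS
DS → TM
TM → ZN
ZN → VZ
VZ → SE
SE → NG
NG → PM
PM → LH
LH → QF
LH → HK
HK → SD
HK → HG
HG → AP

DS, TM, ZN, VZ, SE, NG, PM, LH, QF, HK, SD, HG, AP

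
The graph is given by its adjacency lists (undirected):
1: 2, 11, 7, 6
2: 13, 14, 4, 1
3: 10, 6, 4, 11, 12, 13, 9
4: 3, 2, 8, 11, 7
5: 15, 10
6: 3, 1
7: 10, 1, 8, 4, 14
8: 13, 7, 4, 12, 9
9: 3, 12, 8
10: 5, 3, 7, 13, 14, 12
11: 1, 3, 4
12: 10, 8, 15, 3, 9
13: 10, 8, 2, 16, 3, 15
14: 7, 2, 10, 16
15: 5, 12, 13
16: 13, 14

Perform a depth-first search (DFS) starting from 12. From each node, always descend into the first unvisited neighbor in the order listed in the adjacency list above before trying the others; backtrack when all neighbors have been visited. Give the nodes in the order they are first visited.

Visit 12
12 → 10
10 → 5
5 → 15
15 → 13
13 → 8
8 → 7
7 → 1
1 → 2
2 → 14
14 → 16
2 → 4
4 → 3
3 → 6
3 → 11
3 → 9

12, 10, 5, 15, 13, 8, 7, 1, 2, 14, 16, 4, 3, 6, 11, 9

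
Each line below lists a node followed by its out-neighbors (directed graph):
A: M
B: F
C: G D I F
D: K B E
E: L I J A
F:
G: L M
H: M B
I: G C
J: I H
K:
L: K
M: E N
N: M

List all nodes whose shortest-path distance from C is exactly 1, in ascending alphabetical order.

D, F, G, I

Level 0: C
Level 1: D, F, G, I
Level 2: B, E, K, L, M
Level 3: A, J, N
Level 4: H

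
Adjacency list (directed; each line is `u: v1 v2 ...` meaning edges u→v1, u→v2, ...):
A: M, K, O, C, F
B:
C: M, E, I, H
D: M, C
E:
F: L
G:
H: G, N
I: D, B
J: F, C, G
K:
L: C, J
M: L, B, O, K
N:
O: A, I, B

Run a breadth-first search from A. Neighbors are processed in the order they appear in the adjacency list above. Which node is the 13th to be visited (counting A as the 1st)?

Visit A; enqueue M, K, O, C, F → queue [M, K, O, C, F]
Visit M; enqueue L, B → queue [K, O, C, F, L, B]
Visit K → queue [O, C, F, L, B]
Visit O; enqueue I → queue [C, F, L, B, I]
Visit C; enqueue E, H → queue [F, L, B, I, E, H]
Visit F → queue [L, B, I, E, H]
Visit L; enqueue J → queue [B, I, E, H, J]
Visit B → queue [I, E, H, J]
Visit I; enqueue D → queue [E, H, J, D]
Visit E → queue [H, J, D]
Visit H; enqueue G, N → queue [J, D, G, N]
Visit J → queue [D, G, N]
Visit D → queue [G, N]
Visit G → queue [N]
Visit N → queue []

Visit order: A, M, K, O, C, F, L, B, I, E, H, J, D, G, N

D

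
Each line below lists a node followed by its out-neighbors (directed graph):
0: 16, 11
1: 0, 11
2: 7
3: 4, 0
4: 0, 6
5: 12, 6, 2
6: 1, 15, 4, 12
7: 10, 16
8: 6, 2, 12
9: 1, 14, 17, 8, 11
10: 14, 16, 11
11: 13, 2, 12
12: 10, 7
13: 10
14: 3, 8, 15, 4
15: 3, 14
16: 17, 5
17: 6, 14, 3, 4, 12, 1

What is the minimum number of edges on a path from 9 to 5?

4

Level 0: 9
Level 1: 1, 8, 11, 14, 17
Level 2: 0, 2, 3, 4, 6, 12, 13, 15
Level 3: 7, 10, 16
Level 4: 5
5 first appears at level 4.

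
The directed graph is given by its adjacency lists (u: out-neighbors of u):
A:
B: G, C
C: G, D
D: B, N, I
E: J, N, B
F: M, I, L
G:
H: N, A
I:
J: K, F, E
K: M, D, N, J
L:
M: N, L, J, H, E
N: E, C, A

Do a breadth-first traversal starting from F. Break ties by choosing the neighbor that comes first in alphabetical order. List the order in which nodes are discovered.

F, I, L, M, E, H, J, N, B, A, K, C, G, D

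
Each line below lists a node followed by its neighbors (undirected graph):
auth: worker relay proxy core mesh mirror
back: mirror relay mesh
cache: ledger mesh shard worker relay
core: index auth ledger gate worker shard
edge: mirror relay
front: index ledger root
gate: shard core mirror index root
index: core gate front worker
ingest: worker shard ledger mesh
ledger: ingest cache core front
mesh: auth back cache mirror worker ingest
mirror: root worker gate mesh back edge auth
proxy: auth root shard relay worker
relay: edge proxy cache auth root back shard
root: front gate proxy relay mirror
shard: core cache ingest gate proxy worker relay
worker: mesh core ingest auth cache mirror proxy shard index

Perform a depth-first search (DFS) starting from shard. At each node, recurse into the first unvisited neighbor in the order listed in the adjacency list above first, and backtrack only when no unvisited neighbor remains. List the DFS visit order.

shard -> core -> index -> gate -> mirror -> root -> front -> ledger -> ingest -> worker -> mesh -> auth -> relay -> edge -> proxy -> cache -> back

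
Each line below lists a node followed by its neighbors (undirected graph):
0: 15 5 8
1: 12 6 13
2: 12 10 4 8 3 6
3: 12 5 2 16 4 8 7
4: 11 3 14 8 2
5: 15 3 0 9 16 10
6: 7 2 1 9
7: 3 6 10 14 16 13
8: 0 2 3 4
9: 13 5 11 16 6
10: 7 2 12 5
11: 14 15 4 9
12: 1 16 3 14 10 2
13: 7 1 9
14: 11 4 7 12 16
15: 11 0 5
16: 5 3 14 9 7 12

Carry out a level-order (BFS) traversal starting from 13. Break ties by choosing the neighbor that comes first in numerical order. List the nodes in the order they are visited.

13, 1, 7, 9, 6, 12, 3, 10, 14, 16, 5, 11, 2, 4, 8, 0, 15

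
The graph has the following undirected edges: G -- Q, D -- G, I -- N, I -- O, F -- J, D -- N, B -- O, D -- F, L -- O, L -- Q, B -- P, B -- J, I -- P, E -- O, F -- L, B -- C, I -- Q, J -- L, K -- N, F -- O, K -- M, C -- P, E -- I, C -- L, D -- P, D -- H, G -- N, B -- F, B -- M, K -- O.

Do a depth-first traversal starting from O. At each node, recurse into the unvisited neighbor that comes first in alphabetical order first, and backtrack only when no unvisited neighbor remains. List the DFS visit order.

O, B, C, L, F, D, G, N, I, E, P, Q, K, M, H, J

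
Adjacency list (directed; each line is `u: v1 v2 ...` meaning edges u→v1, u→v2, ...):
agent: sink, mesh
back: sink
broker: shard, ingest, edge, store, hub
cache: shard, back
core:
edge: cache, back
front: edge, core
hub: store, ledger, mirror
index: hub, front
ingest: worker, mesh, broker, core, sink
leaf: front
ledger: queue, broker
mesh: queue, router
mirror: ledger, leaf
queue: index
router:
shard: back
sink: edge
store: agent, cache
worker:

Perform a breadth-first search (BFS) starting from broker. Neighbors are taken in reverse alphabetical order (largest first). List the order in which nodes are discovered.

Visit broker; enqueue store, shard, ingest, hub, edge → queue [store, shard, ingest, hub, edge]
Visit store; enqueue cache, agent → queue [shard, ingest, hub, edge, cache, agent]
Visit shard; enqueue back → queue [ingest, hub, edge, cache, agent, back]
Visit ingest; enqueue worker, sink, mesh, core → queue [hub, edge, cache, agent, back, worker, sink, mesh, core]
Visit hub; enqueue mirror, ledger → queue [edge, cache, agent, back, worker, sink, mesh, core, mirror, ledger]
Visit edge → queue [cache, agent, back, worker, sink, mesh, core, mirror, ledger]
Visit cache → queue [agent, back, worker, sink, mesh, core, mirror, ledger]
Visit agent → queue [back, worker, sink, mesh, core, mirror, ledger]
Visit back → queue [worker, sink, mesh, core, mirror, ledger]
Visit worker → queue [sink, mesh, core, mirror, ledger]
Visit sink → queue [mesh, core, mirror, ledger]
Visit mesh; enqueue router, queue → queue [core, mirror, ledger, router, queue]
Visit core → queue [mirror, ledger, router, queue]
Visit mirror; enqueue leaf → queue [ledger, router, queue, leaf]
Visit ledger → queue [router, queue, leaf]
Visit router → queue [queue, leaf]
Visit queue; enqueue index → queue [leaf, index]
Visit leaf; enqueue front → queue [index, front]
Visit index → queue [front]
Visit front → queue []

broker store shard ingest hub edge cache agent back worker sink mesh core mirror ledger router queue leaf index front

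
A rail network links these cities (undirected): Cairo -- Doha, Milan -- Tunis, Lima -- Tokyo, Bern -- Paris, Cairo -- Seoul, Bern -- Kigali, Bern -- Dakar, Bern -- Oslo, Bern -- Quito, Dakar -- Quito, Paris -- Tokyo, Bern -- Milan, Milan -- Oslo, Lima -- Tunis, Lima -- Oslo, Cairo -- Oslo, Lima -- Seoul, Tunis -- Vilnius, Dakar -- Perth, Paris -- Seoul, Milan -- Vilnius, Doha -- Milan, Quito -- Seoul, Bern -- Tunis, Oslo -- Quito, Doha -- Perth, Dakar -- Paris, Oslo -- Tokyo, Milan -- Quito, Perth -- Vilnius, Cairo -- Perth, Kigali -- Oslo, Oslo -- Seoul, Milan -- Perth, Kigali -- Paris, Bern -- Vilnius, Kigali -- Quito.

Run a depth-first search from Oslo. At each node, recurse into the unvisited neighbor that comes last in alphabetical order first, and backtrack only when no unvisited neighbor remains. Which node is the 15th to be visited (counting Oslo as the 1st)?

Visit Oslo
Oslo → Tokyo
Tokyo → Paris
Paris → Seoul
Seoul → Quito
Quito → Milan
Milan → Vilnius
Vilnius → Tunis
Tunis → Lima
Tunis → Bern
Bern → Kigali
Bern → Dakar
Dakar → Perth
Perth → Doha
Doha → Cairo

Visit order: Oslo, Tokyo, Paris, Seoul, Quito, Milan, Vilnius, Tunis, Lima, Bern, Kigali, Dakar, Perth, Doha, Cairo

Cairo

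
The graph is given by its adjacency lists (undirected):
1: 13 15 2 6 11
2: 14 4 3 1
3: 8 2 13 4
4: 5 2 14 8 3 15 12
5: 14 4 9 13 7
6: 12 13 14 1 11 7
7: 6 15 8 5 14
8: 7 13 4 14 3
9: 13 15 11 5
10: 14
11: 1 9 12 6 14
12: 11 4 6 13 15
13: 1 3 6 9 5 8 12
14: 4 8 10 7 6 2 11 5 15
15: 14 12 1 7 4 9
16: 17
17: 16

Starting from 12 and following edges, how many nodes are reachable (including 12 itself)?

15

BFS from 12 visits: 12, 11, 4, 6, 13, 15, 1, 9, 14, 5, 2, 8, 3, 7, 10
Reachable nodes: 15 of 17 total.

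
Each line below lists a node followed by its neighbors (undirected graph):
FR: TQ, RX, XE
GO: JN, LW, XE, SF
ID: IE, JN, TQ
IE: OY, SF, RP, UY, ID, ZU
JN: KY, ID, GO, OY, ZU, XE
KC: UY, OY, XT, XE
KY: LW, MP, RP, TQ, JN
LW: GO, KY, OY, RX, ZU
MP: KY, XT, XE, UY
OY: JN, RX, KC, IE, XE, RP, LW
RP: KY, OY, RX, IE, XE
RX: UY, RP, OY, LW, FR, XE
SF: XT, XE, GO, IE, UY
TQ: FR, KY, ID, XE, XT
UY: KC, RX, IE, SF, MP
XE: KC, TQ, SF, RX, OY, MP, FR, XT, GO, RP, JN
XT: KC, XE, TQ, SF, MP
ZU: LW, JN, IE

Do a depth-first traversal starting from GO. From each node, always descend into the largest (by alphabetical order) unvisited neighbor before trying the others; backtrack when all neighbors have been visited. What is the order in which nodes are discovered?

GO → XE → XT → TQ → KY → RP → RX → UY → SF → IE → ZU → LW → OY → KC → JN → ID → MP → FR

Visit GO
GO → XE
XE → XT
XT → TQ
TQ → KY
KY → RP
RP → RX
RX → UY
UY → SF
SF → IE
IE → ZU
ZU → LW
LW → OY
OY → KC
OY → JN
JN → ID
UY → MP
RX → FR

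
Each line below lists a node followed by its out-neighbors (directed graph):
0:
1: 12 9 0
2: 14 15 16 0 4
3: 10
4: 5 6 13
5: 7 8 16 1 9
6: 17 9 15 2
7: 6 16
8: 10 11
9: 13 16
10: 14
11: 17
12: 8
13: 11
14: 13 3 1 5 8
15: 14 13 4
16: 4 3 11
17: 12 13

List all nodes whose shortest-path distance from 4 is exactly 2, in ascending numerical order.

1, 2, 7, 8, 9, 11, 15, 16, 17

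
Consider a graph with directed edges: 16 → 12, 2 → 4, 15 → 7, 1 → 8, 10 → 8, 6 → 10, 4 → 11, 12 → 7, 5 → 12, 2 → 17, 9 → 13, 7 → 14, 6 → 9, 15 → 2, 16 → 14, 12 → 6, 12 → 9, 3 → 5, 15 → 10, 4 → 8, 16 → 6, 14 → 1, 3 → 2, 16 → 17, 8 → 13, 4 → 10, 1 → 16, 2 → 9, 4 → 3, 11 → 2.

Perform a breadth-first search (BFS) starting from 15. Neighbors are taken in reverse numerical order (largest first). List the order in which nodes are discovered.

Visit 15; enqueue 10, 7, 2 → queue [10, 7, 2]
Visit 10; enqueue 8 → queue [7, 2, 8]
Visit 7; enqueue 14 → queue [2, 8, 14]
Visit 2; enqueue 17, 9, 4 → queue [8, 14, 17, 9, 4]
Visit 8; enqueue 13 → queue [14, 17, 9, 4, 13]
Visit 14; enqueue 1 → queue [17, 9, 4, 13, 1]
Visit 17 → queue [9, 4, 13, 1]
Visit 9 → queue [4, 13, 1]
Visit 4; enqueue 11, 3 → queue [13, 1, 11, 3]
Visit 13 → queue [1, 11, 3]
Visit 1; enqueue 16 → queue [11, 3, 16]
Visit 11 → queue [3, 16]
Visit 3; enqueue 5 → queue [16, 5]
Visit 16; enqueue 12, 6 → queue [5, 12, 6]
Visit 5 → queue [12, 6]
Visit 12 → queue [6]
Visit 6 → queue []

15 10 7 2 8 14 17 9 4 13 1 11 3 16 5 12 6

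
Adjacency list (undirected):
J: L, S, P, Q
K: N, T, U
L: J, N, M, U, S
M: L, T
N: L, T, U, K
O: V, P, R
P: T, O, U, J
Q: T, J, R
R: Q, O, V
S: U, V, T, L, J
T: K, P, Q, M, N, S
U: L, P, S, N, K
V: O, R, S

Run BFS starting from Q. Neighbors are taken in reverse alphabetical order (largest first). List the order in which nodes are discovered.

Q -> T -> R -> J -> S -> P -> N -> M -> K -> V -> O -> L -> U

Visit Q; enqueue T, R, J → queue [T, R, J]
Visit T; enqueue S, P, N, M, K → queue [R, J, S, P, N, M, K]
Visit R; enqueue V, O → queue [J, S, P, N, M, K, V, O]
Visit J; enqueue L → queue [S, P, N, M, K, V, O, L]
Visit S; enqueue U → queue [P, N, M, K, V, O, L, U]
Visit P → queue [N, M, K, V, O, L, U]
Visit N → queue [M, K, V, O, L, U]
Visit M → queue [K, V, O, L, U]
Visit K → queue [V, O, L, U]
Visit V → queue [O, L, U]
Visit O → queue [L, U]
Visit L → queue [U]
Visit U → queue []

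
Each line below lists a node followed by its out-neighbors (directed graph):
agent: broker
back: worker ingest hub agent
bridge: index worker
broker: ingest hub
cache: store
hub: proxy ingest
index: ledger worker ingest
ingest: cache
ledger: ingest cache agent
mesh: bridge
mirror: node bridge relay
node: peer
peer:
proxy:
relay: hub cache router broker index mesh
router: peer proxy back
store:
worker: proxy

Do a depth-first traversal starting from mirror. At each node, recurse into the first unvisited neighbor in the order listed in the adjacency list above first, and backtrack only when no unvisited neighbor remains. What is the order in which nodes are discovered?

Visit mirror
mirror → node
node → peer
mirror → bridge
bridge → index
index → ledger
ledger → ingest
ingest → cache
cache → store
ledger → agent
agent → broker
broker → hub
hub → proxy
index → worker
mirror → relay
relay → router
router → back
relay → mesh

mirror -> node -> peer -> bridge -> index -> ledger -> ingest -> cache -> store -> agent -> broker -> hub -> proxy -> worker -> relay -> router -> back -> mesh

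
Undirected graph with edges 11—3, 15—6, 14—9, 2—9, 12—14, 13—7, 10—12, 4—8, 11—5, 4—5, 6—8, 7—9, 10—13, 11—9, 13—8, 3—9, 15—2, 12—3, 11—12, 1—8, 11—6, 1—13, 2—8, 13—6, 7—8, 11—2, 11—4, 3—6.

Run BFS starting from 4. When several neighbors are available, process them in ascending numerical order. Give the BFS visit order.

Visit 4; enqueue 5, 8, 11 → queue [5, 8, 11]
Visit 5 → queue [8, 11]
Visit 8; enqueue 1, 2, 6, 7, 13 → queue [11, 1, 2, 6, 7, 13]
Visit 11; enqueue 3, 9, 12 → queue [1, 2, 6, 7, 13, 3, 9, 12]
Visit 1 → queue [2, 6, 7, 13, 3, 9, 12]
Visit 2; enqueue 15 → queue [6, 7, 13, 3, 9, 12, 15]
Visit 6 → queue [7, 13, 3, 9, 12, 15]
Visit 7 → queue [13, 3, 9, 12, 15]
Visit 13; enqueue 10 → queue [3, 9, 12, 15, 10]
Visit 3 → queue [9, 12, 15, 10]
Visit 9; enqueue 14 → queue [12, 15, 10, 14]
Visit 12 → queue [15, 10, 14]
Visit 15 → queue [10, 14]
Visit 10 → queue [14]
Visit 14 → queue []

4 5 8 11 1 2 6 7 13 3 9 12 15 10 14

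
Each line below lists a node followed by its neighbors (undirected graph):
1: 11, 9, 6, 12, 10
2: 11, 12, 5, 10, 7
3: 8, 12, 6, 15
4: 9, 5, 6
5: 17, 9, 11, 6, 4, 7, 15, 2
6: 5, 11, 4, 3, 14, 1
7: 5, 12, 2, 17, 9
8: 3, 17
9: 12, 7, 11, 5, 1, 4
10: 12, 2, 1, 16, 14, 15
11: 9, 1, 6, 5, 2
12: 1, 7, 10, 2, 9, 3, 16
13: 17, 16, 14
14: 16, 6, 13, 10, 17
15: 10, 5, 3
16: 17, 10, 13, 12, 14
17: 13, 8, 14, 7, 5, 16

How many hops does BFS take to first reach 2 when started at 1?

2

Level 0: 1
Level 1: 6, 9, 10, 11, 12
Level 2: 2, 3, 4, 5, 7, 14, 15, 16
Level 3: 8, 13, 17
2 first appears at level 2.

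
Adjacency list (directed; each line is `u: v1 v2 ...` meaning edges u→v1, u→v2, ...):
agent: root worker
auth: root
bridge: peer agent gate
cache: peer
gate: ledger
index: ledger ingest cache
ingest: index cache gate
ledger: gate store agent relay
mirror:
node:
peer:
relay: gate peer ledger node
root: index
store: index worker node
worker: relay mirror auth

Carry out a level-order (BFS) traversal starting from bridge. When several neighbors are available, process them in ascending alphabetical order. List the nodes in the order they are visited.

bridge, agent, gate, peer, root, worker, ledger, index, auth, mirror, relay, store, cache, ingest, node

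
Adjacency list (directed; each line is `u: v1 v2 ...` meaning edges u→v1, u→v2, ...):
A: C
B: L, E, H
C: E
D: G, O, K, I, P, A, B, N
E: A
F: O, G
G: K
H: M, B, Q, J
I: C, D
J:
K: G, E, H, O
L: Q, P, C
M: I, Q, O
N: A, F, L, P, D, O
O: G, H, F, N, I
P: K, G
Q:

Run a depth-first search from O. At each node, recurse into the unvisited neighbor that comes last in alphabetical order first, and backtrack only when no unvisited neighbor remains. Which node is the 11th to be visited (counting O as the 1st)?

B

Visit O
O → N
N → P
P → K
K → H
H → Q
H → M
M → I
I → D
D → G
D → B
B → L
L → C
C → E
E → A
H → J
N → F

Visit order: O, N, P, K, H, Q, M, I, D, G, B, L, C, E, A, J, F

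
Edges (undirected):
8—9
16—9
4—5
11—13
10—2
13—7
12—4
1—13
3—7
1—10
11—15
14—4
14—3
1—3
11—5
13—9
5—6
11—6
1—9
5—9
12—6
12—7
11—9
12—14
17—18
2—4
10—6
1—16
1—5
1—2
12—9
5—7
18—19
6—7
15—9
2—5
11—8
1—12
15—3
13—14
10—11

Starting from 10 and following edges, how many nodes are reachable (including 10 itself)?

16

BFS from 10 visits: 10, 1, 2, 6, 11, 3, 5, 9, 12, 13, 16, 4, 7, 8, 15, 14
Reachable nodes: 16 of 19 total.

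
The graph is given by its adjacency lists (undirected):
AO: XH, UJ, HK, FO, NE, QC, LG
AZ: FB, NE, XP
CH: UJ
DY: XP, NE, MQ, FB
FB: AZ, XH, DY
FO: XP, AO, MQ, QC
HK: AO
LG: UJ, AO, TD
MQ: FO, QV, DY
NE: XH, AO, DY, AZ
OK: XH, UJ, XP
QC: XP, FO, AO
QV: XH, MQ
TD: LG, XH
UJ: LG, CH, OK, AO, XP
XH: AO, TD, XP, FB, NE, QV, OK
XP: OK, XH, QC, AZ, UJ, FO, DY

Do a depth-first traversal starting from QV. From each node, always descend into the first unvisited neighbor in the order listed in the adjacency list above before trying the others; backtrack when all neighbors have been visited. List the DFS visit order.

Visit QV
QV → XH
XH → AO
AO → UJ
UJ → LG
LG → TD
UJ → CH
UJ → OK
OK → XP
XP → QC
QC → FO
FO → MQ
MQ → DY
DY → NE
NE → AZ
AZ → FB
AO → HK

QV → XH → AO → UJ → LG → TD → CH → OK → XP → QC → FO → MQ → DY → NE → AZ → FB → HK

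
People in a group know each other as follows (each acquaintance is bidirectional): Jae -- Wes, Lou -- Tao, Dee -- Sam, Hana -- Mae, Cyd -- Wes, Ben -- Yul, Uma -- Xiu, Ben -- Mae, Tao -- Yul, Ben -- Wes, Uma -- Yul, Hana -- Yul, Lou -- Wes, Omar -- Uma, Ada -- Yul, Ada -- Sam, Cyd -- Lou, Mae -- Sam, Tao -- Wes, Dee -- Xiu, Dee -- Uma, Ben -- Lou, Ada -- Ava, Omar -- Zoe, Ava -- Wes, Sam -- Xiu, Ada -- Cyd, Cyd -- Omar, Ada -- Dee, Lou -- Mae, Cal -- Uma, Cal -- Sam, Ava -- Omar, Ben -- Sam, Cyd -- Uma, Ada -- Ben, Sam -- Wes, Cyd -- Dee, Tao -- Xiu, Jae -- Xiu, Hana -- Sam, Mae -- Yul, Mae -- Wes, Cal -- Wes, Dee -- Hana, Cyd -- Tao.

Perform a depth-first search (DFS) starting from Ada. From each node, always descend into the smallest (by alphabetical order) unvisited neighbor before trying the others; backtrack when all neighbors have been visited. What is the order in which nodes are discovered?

Visit Ada
Ada → Ava
Ava → Omar
Omar → Cyd
Cyd → Dee
Dee → Hana
Hana → Mae
Mae → Ben
Ben → Lou
Lou → Tao
Tao → Wes
Wes → Cal
Cal → Sam
Sam → Xiu
Xiu → Jae
Xiu → Uma
Uma → Yul
Omar → Zoe

Ada -> Ava -> Omar -> Cyd -> Dee -> Hana -> Mae -> Ben -> Lou -> Tao -> Wes -> Cal -> Sam -> Xiu -> Jae -> Uma -> Yul -> Zoe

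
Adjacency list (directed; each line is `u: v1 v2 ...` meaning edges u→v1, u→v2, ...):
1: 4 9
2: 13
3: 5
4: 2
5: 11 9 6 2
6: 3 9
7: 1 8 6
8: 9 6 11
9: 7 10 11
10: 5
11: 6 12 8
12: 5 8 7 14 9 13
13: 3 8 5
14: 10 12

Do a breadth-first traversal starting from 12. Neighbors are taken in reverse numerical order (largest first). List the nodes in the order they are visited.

12, 14, 13, 9, 8, 7, 5, 10, 3, 11, 6, 1, 2, 4

Visit 12; enqueue 14, 13, 9, 8, 7, 5 → queue [14, 13, 9, 8, 7, 5]
Visit 14; enqueue 10 → queue [13, 9, 8, 7, 5, 10]
Visit 13; enqueue 3 → queue [9, 8, 7, 5, 10, 3]
Visit 9; enqueue 11 → queue [8, 7, 5, 10, 3, 11]
Visit 8; enqueue 6 → queue [7, 5, 10, 3, 11, 6]
Visit 7; enqueue 1 → queue [5, 10, 3, 11, 6, 1]
Visit 5; enqueue 2 → queue [10, 3, 11, 6, 1, 2]
Visit 10 → queue [3, 11, 6, 1, 2]
Visit 3 → queue [11, 6, 1, 2]
Visit 11 → queue [6, 1, 2]
Visit 6 → queue [1, 2]
Visit 1; enqueue 4 → queue [2, 4]
Visit 2 → queue [4]
Visit 4 → queue []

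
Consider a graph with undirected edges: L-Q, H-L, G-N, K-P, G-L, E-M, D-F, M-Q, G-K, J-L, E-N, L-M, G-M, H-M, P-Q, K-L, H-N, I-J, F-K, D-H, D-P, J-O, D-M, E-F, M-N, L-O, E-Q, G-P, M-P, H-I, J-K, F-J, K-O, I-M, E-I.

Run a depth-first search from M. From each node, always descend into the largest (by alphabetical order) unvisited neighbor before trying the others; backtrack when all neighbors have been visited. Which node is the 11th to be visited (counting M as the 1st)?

G

Visit M
M → Q
Q → P
P → K
K → O
O → L
L → J
J → I
I → H
H → N
N → G
N → E
E → F
F → D

Visit order: M, Q, P, K, O, L, J, I, H, N, G, E, F, D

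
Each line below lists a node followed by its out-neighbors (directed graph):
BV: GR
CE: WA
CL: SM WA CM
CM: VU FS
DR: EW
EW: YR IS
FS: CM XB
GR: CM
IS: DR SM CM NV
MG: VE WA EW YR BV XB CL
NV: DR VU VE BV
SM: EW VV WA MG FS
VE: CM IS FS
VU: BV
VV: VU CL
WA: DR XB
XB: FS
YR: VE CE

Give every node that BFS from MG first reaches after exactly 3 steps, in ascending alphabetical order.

Level 0: MG
Level 1: BV, CL, EW, VE, WA, XB, YR
Level 2: CE, CM, DR, FS, GR, IS, SM
Level 3: NV, VU, VV

NV, VU, VV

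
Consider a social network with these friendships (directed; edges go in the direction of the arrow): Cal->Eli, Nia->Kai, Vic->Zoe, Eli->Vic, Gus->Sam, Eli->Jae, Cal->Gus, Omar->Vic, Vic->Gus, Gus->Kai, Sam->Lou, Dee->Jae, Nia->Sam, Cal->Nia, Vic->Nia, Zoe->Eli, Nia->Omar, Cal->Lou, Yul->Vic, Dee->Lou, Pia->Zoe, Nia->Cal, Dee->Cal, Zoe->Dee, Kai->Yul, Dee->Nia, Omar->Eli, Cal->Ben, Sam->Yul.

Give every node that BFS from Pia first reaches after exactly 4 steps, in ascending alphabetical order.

Ben, Gus, Kai, Omar, Sam

Level 0: Pia
Level 1: Zoe
Level 2: Dee, Eli
Level 3: Cal, Jae, Lou, Nia, Vic
Level 4: Ben, Gus, Kai, Omar, Sam
Level 5: Yul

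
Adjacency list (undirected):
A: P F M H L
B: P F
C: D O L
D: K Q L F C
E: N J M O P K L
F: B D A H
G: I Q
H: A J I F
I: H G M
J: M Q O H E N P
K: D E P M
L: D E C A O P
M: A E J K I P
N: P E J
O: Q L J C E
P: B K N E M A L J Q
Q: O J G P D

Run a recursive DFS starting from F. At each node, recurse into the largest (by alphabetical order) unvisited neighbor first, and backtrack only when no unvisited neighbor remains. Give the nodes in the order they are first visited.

Visit F
F → H
H → J
J → Q
Q → P
P → N
N → E
E → O
O → L
L → D
D → K
K → M
M → I
I → G
M → A
D → C
P → B

F -> H -> J -> Q -> P -> N -> E -> O -> L -> D -> K -> M -> I -> G -> A -> C -> B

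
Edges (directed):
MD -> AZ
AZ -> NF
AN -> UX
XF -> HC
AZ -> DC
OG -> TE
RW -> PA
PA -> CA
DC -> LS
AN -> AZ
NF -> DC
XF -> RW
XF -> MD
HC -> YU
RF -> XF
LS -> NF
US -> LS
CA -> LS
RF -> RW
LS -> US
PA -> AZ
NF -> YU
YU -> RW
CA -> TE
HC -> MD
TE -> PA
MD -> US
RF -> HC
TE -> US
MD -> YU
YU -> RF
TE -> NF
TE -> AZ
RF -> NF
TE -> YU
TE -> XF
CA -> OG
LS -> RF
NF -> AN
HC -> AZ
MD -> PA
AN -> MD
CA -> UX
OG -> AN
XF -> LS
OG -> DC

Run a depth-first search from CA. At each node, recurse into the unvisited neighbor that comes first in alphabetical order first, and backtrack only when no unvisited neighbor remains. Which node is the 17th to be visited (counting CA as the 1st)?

TE

Visit CA
CA → LS
LS → NF
NF → AN
AN → AZ
AZ → DC
AN → MD
MD → PA
MD → US
MD → YU
YU → RF
RF → HC
RF → RW
RF → XF
AN → UX
CA → OG
OG → TE

Visit order: CA, LS, NF, AN, AZ, DC, MD, PA, US, YU, RF, HC, RW, XF, UX, OG, TE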